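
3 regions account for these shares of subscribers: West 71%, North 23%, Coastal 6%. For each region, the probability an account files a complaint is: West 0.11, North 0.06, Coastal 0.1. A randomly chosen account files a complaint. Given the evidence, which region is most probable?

Compute prior × likelihood for every hypothesis:
  West: 0.71 × 0.11 = 0.0781
  North: 0.23 × 0.06 = 0.0138
  Coastal: 0.06 × 0.1 = 0.006
Normalizing constant = 0.0979.
Largest term belongs to West, so West is most probable.

West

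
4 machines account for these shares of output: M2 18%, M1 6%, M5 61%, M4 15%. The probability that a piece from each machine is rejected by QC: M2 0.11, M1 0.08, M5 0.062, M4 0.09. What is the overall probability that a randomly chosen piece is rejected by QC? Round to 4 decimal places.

0.0759

Prior × likelihood for each hypothesis:
  M2: 0.18 × 0.11 = 0.0198
  M1: 0.06 × 0.08 = 0.0048
  M5: 0.61 × 0.062 = 0.03782
  M4: 0.15 × 0.09 = 0.0135
P(rejected) = 0.0198 + 0.0048 + 0.03782 + 0.0135 = 0.07592 → 0.0759.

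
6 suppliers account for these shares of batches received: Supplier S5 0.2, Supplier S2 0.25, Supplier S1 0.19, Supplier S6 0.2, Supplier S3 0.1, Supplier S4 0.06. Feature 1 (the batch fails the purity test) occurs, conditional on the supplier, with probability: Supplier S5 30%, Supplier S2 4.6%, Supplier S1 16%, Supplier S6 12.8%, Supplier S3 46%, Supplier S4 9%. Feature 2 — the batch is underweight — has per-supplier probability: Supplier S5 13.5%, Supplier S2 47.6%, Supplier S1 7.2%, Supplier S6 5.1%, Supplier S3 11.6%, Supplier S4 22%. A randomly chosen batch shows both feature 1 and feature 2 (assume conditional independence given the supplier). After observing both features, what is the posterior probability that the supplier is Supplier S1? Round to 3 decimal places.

0.093

By Bayes' rule, posterior ∝ prior × likelihood:
  Supplier S5: 0.2 × 0.3 × 0.135 = 0.0081
  Supplier S2: 0.25 × 0.046 × 0.476 = 0.005474
  Supplier S1: 0.19 × 0.16 × 0.072 = 0.0021888
  Supplier S6: 0.2 × 0.128 × 0.051 = 0.0013056
  Supplier S3: 0.1 × 0.46 × 0.116 = 0.005336
  Supplier S4: 0.06 × 0.09 × 0.22 = 0.001188
Total = 0.0235924.
P(Supplier S1 | evidence) = 0.0021888 / 0.0235924 ≈ 0.093.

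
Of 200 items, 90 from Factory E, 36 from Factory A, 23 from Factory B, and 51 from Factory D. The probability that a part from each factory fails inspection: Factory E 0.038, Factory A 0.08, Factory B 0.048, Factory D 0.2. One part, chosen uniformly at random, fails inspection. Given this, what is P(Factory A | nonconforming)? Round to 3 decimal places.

0.164

Unnormalized posteriors (prior × likelihood):
  Factory E: 0.45 × 0.038 = 0.0171
  Factory A: 0.18 × 0.08 = 0.0144
  Factory B: 0.115 × 0.048 = 0.00552
  Factory D: 0.255 × 0.2 = 0.051
Normalizing constant = 0.08802.
P(Factory A | evidence) = 0.0144 / 0.08802 ≈ 0.164.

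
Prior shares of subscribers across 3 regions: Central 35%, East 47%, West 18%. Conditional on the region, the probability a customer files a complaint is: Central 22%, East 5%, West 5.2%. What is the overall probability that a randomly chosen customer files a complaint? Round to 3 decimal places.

0.110

Prior × likelihood for each hypothesis:
  Central: 0.35 × 0.22 = 0.077
  East: 0.47 × 0.05 = 0.0235
  West: 0.18 × 0.052 = 0.00936
P(complaint) = 0.077 + 0.0235 + 0.00936 = 0.10986 → 0.110.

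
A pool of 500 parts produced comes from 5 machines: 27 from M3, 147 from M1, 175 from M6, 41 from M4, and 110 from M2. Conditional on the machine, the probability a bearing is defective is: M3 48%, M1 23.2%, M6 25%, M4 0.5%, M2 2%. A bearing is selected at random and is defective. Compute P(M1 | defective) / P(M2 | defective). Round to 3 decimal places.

15.502

Prior × likelihood for each hypothesis:
  M3: 0.054 × 0.48 = 0.02592
  M1: 0.294 × 0.232 = 0.068208
  M6: 0.35 × 0.25 = 0.0875
  M4: 0.082 × 0.005 = 0.00041
  M2: 0.22 × 0.02 = 0.0044
Sum = 0.186438.
The ratio is 0.068208 / 0.0044 (the normalizer cancels) = 15.502.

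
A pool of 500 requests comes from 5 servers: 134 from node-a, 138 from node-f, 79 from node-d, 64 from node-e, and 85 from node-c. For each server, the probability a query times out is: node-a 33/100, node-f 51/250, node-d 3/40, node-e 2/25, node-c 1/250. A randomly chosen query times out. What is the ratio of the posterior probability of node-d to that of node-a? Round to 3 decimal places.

Unnormalized posteriors (prior × likelihood):
  node-a: 0.268 × 0.33 = 0.08844
  node-f: 0.276 × 0.204 = 0.056304
  node-d: 0.158 × 0.075 = 0.01185
  node-e: 0.128 × 0.08 = 0.01024
  node-c: 0.17 × 0.004 = 0.00068
Normalizing constant = 0.167514.
The ratio is 0.01185 / 0.08844 (the normalizer cancels) = 0.134.

0.134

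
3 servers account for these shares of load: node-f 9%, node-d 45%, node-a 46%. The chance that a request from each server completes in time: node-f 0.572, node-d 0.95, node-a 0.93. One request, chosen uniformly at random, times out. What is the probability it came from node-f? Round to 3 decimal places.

Taking complements, P(timeout | each) = node-f 0.428, node-d 0.05, node-a 0.07.
Unnormalized posteriors (prior × likelihood):
  node-f: 0.09 × 0.428 = 0.03852
  node-d: 0.45 × 0.05 = 0.0225
  node-a: 0.46 × 0.07 = 0.0322
Sum = 0.09322.
P(node-f | evidence) = 0.03852 / 0.09322 ≈ 0.413.

0.413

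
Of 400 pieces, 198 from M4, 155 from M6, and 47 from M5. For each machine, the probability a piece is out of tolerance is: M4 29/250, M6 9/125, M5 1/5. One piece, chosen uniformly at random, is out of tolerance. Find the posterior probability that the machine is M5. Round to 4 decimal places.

By Bayes' rule, posterior ∝ prior × likelihood:
  M4: 0.495 × 0.116 = 0.05742
  M6: 0.3875 × 0.072 = 0.0279
  M5: 0.1175 × 0.2 = 0.0235
Total = 0.10882.
P(M5 | evidence) = 0.0235 / 0.10882 ≈ 0.2160.

0.2160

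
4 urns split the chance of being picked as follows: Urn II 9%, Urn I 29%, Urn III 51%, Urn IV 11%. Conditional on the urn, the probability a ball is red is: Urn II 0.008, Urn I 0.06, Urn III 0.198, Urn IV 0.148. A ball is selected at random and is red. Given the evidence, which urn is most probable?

By Bayes' rule, posterior ∝ prior × likelihood:
  Urn II: 0.09 × 0.008 = 0.00072
  Urn I: 0.29 × 0.06 = 0.0174
  Urn III: 0.51 × 0.198 = 0.10098
  Urn IV: 0.11 × 0.148 = 0.01628
Sum = 0.13538.
Largest term belongs to Urn III, so Urn III is most probable.

Urn III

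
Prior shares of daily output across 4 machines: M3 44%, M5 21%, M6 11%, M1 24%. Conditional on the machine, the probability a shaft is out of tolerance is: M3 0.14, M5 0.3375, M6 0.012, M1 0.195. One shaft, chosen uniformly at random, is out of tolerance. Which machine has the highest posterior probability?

M5

By Bayes' rule, posterior ∝ prior × likelihood:
  M3: 0.44 × 0.14 = 0.0616
  M5: 0.21 × 0.3375 = 0.070875
  M6: 0.11 × 0.012 = 0.00132
  M1: 0.24 × 0.195 = 0.0468
Sum = 0.180595.
Largest term belongs to M5, so M5 is most probable.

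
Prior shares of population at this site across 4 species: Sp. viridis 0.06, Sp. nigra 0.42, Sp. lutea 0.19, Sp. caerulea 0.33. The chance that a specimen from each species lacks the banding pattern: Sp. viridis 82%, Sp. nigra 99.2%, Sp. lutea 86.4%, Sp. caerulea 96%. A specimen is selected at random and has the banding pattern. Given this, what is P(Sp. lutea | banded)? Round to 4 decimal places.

0.4857

Taking complements, P(banded | each) = Sp. viridis 0.18, Sp. nigra 0.008, Sp. lutea 0.136, Sp. caerulea 0.04.
Unnormalized posteriors (prior × likelihood):
  Sp. viridis: 0.06 × 0.18 = 0.0108
  Sp. nigra: 0.42 × 0.008 = 0.00336
  Sp. lutea: 0.19 × 0.136 = 0.02584
  Sp. caerulea: 0.33 × 0.04 = 0.0132
Normalizing constant = 0.0532.
P(Sp. lutea | evidence) = 0.02584 / 0.0532 ≈ 0.4857.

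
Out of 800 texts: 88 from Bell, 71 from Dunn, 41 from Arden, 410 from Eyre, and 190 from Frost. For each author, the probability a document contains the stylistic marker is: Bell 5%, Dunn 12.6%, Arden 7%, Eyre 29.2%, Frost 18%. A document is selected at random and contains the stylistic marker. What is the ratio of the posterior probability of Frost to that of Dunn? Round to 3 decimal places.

By Bayes' rule, posterior ∝ prior × likelihood:
  Bell: 0.11 × 0.05 = 0.0055
  Dunn: 0.08875 × 0.126 = 0.0111825
  Arden: 0.05125 × 0.07 = 0.0035875
  Eyre: 0.5125 × 0.292 = 0.14965
  Frost: 0.2375 × 0.18 = 0.04275
Normalizing constant = 0.21267.
The ratio is 0.04275 / 0.0111825 (the normalizer cancels) = 3.823.

3.823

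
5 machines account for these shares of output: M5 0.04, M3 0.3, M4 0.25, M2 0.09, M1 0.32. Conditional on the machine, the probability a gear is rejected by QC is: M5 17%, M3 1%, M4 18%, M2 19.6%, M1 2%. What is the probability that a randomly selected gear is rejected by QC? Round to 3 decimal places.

Prior × likelihood for each hypothesis:
  M5: 0.04 × 0.17 = 0.0068
  M3: 0.3 × 0.01 = 0.003
  M4: 0.25 × 0.18 = 0.045
  M2: 0.09 × 0.196 = 0.01764
  M1: 0.32 × 0.02 = 0.0064
P(rejected) = 0.0068 + 0.003 + 0.045 + 0.01764 + 0.0064 = 0.07884 → 0.079.

0.079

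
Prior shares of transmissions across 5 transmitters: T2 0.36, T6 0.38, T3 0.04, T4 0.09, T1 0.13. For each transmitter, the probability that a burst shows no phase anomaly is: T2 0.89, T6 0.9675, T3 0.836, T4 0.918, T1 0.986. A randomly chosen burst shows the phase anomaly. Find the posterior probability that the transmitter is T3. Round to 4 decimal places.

0.0969

Taking complements, P(anomaly | each) = T2 0.11, T6 0.0325, T3 0.164, T4 0.082, T1 0.014.
Compute prior × likelihood for every hypothesis:
  T2: 0.36 × 0.11 = 0.0396
  T6: 0.38 × 0.0325 = 0.01235
  T3: 0.04 × 0.164 = 0.00656
  T4: 0.09 × 0.082 = 0.00738
  T1: 0.13 × 0.014 = 0.00182
Sum = 0.06771.
P(T3 | evidence) = 0.00656 / 0.06771 ≈ 0.0969.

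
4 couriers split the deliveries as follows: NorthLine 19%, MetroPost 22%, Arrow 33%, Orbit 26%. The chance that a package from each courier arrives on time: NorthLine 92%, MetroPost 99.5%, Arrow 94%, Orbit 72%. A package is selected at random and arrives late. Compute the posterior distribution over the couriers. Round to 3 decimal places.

NorthLine 0.140, MetroPost 0.010, Arrow 0.182, Orbit 0.669

Taking complements, P(late | each) = NorthLine 0.08, MetroPost 0.005, Arrow 0.06, Orbit 0.28.
Unnormalized posteriors (prior × likelihood):
  NorthLine: 0.19 × 0.08 = 0.0152
  MetroPost: 0.22 × 0.005 = 0.0011
  Arrow: 0.33 × 0.06 = 0.0198
  Orbit: 0.26 × 0.28 = 0.0728
Normalizing constant = 0.1089.
P(NorthLine | late) = 0.0152/0.1089 ≈ 0.140
P(MetroPost | late) = 0.0011/0.1089 ≈ 0.010
P(Arrow | late) = 0.0198/0.1089 ≈ 0.182
P(Orbit | late) = 0.0728/0.1089 ≈ 0.669
(Check: 0.140+0.010+0.182+0.669 = 1.001.)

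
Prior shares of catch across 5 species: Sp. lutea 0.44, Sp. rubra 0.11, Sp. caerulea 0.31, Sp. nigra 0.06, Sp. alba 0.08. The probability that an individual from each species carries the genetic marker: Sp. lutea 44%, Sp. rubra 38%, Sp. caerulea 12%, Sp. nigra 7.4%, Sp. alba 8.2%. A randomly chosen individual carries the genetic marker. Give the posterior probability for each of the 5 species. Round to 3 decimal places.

Sp. lutea 0.683, Sp. rubra 0.147, Sp. caerulea 0.131, Sp. nigra 0.016, Sp. alba 0.023

Prior × likelihood for each hypothesis:
  Sp. lutea: 0.44 × 0.44 = 0.1936
  Sp. rubra: 0.11 × 0.38 = 0.0418
  Sp. caerulea: 0.31 × 0.12 = 0.0372
  Sp. nigra: 0.06 × 0.074 = 0.00444
  Sp. alba: 0.08 × 0.082 = 0.00656
Sum = 0.2836.
P(Sp. lutea | marker) = 0.1936/0.2836 ≈ 0.683
P(Sp. rubra | marker) = 0.0418/0.2836 ≈ 0.147
P(Sp. caerulea | marker) = 0.0372/0.2836 ≈ 0.131
P(Sp. nigra | marker) = 0.00444/0.2836 ≈ 0.016
P(Sp. alba | marker) = 0.00656/0.2836 ≈ 0.023
(Check: 0.683+0.147+0.131+0.016+0.023 = 1.000.)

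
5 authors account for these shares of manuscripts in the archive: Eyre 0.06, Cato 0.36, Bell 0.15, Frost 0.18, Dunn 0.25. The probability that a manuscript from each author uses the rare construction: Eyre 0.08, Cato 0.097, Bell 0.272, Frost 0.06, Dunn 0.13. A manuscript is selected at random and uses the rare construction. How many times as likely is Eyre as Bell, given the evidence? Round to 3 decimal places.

0.118

Unnormalized posteriors (prior × likelihood):
  Eyre: 0.06 × 0.08 = 0.0048
  Cato: 0.36 × 0.097 = 0.03492
  Bell: 0.15 × 0.272 = 0.0408
  Frost: 0.18 × 0.06 = 0.0108
  Dunn: 0.25 × 0.13 = 0.0325
Total = 0.12382.
The ratio is 0.0048 / 0.0408 (the normalizer cancels) = 0.118.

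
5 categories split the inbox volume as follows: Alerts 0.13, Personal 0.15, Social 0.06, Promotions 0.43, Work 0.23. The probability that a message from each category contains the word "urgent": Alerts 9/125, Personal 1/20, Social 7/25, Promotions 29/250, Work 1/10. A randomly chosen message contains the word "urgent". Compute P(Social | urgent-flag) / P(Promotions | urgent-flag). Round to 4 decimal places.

By Bayes' rule, posterior ∝ prior × likelihood:
  Alerts: 0.13 × 0.072 = 0.00936
  Personal: 0.15 × 0.05 = 0.0075
  Social: 0.06 × 0.28 = 0.0168
  Promotions: 0.43 × 0.116 = 0.04988
  Work: 0.23 × 0.1 = 0.023
Sum = 0.10654.
The ratio is 0.0168 / 0.04988 (the normalizer cancels) = 0.3368.

0.3368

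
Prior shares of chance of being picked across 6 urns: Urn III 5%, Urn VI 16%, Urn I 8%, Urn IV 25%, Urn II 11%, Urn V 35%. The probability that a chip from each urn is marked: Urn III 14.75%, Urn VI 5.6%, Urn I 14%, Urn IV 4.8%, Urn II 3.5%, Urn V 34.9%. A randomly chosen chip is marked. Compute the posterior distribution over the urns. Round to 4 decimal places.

By Bayes' rule, posterior ∝ prior × likelihood:
  Urn III: 0.05 × 0.1475 = 0.007375
  Urn VI: 0.16 × 0.056 = 0.00896
  Urn I: 0.08 × 0.14 = 0.0112
  Urn IV: 0.25 × 0.048 = 0.012
  Urn II: 0.11 × 0.035 = 0.00385
  Urn V: 0.35 × 0.349 = 0.12215
Total = 0.165535.
P(Urn III | marked) = 0.007375/0.165535 ≈ 0.0446
P(Urn VI | marked) = 0.00896/0.165535 ≈ 0.0541
P(Urn I | marked) = 0.0112/0.165535 ≈ 0.0677
P(Urn IV | marked) = 0.012/0.165535 ≈ 0.0725
P(Urn II | marked) = 0.00385/0.165535 ≈ 0.0233
P(Urn V | marked) = 0.12215/0.165535 ≈ 0.7379

Urn III 0.0446, Urn VI 0.0541, Urn I 0.0677, Urn IV 0.0725, Urn II 0.0233, Urn V 0.7379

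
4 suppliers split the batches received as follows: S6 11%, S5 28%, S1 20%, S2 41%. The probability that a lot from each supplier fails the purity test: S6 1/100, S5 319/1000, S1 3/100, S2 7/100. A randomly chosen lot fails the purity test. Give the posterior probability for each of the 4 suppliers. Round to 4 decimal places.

S6 0.0088, S5 0.7139, S1 0.0480, S2 0.2294

Compute prior × likelihood for every hypothesis:
  S6: 0.11 × 0.01 = 0.0011
  S5: 0.28 × 0.319 = 0.08932
  S1: 0.2 × 0.03 = 0.006
  S2: 0.41 × 0.07 = 0.0287
Total = 0.12512.
P(S6 | off-spec) = 0.0011/0.12512 ≈ 0.0088
P(S5 | off-spec) = 0.08932/0.12512 ≈ 0.7139
P(S1 | off-spec) = 0.006/0.12512 ≈ 0.0480
P(S2 | off-spec) = 0.0287/0.12512 ≈ 0.2294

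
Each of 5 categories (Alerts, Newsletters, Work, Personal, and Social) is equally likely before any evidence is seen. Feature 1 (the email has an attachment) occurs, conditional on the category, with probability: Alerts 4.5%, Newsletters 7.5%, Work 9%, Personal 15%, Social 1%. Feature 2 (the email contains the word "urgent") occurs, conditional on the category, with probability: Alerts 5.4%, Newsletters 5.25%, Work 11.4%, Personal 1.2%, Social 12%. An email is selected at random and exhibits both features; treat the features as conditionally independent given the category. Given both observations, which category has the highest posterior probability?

Since the prior is uniform, the posterior is proportional to the likelihood:
  Alerts: 0.045 × 0.054 = 0.00243
  Newsletters: 0.075 × 0.0525 = 0.0039375
  Work: 0.09 × 0.114 = 0.01026
  Personal: 0.15 × 0.012 = 0.0018
  Social: 0.01 × 0.12 = 0.0012
Sum = 0.0196275.
Largest term belongs to Work, so Work is most probable.

Work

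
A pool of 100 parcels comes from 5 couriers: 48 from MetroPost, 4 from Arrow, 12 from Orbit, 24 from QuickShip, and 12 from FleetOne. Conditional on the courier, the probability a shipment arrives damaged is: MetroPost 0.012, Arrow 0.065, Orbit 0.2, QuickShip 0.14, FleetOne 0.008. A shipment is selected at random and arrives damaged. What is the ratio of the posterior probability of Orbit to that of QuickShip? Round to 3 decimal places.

Unnormalized posteriors (prior × likelihood):
  MetroPost: 0.48 × 0.012 = 0.00576
  Arrow: 0.04 × 0.065 = 0.0026
  Orbit: 0.12 × 0.2 = 0.024
  QuickShip: 0.24 × 0.14 = 0.0336
  FleetOne: 0.12 × 0.008 = 0.00096
Sum = 0.06692.
The ratio is 0.024 / 0.0336 (the normalizer cancels) = 0.714.

0.714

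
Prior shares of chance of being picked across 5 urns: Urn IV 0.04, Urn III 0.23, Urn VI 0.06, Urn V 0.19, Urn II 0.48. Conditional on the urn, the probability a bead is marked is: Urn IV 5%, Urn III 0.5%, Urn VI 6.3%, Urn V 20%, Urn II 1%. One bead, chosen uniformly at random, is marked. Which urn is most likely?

Urn V

By Bayes' rule, posterior ∝ prior × likelihood:
  Urn IV: 0.04 × 0.05 = 0.002
  Urn III: 0.23 × 0.005 = 0.00115
  Urn VI: 0.06 × 0.063 = 0.00378
  Urn V: 0.19 × 0.2 = 0.038
  Urn II: 0.48 × 0.01 = 0.0048
Sum = 0.04973.
Largest term belongs to Urn V, so Urn V is most probable.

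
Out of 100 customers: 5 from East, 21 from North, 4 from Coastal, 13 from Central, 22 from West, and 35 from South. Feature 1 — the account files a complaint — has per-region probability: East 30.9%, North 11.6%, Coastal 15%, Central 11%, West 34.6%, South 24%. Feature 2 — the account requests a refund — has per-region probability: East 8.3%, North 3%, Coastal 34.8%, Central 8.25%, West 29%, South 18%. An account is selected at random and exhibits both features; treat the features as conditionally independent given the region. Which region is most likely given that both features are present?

West

Prior × likelihood for each hypothesis:
  East: 0.05 × 0.309 × 0.083 = 0.00128235
  North: 0.21 × 0.116 × 0.03 = 0.0007308
  Coastal: 0.04 × 0.15 × 0.348 = 0.002088
  Central: 0.13 × 0.11 × 0.0825 = 0.00117975
  West: 0.22 × 0.346 × 0.29 = 0.0220748
  South: 0.35 × 0.24 × 0.18 = 0.01512
Normalizing constant = 0.0424757.
Largest term belongs to West, so West is most probable.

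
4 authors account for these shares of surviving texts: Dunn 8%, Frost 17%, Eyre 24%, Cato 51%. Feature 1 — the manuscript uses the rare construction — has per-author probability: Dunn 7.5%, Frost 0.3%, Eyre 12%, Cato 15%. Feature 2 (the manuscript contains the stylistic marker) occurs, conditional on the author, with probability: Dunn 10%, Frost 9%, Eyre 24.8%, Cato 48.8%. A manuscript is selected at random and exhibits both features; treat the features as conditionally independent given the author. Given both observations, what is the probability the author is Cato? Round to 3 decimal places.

By Bayes' rule, posterior ∝ prior × likelihood:
  Dunn: 0.08 × 0.075 × 0.1 = 0.0006
  Frost: 0.17 × 0.003 × 0.09 = 0.0000459
  Eyre: 0.24 × 0.12 × 0.248 = 0.0071424
  Cato: 0.51 × 0.15 × 0.488 = 0.037332
Total = 0.0451203.
P(Cato | evidence) = 0.037332 / 0.0451203 ≈ 0.827.

0.827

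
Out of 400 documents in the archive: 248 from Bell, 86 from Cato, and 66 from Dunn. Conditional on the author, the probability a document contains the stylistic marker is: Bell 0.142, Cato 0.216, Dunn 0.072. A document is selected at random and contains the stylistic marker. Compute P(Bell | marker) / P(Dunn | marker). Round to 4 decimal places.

Compute prior × likelihood for every hypothesis:
  Bell: 0.62 × 0.142 = 0.08804
  Cato: 0.215 × 0.216 = 0.04644
  Dunn: 0.165 × 0.072 = 0.01188
Sum = 0.14636.
The ratio is 0.08804 / 0.01188 (the normalizer cancels) = 7.4108.

7.4108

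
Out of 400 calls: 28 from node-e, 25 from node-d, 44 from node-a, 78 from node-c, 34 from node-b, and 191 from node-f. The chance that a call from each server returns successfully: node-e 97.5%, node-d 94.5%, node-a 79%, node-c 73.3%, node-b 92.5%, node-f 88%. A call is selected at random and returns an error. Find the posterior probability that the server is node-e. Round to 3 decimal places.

0.012

Taking complements, P(error | each) = node-e 0.025, node-d 0.055, node-a 0.21, node-c 0.267, node-b 0.075, node-f 0.12.
Prior × likelihood for each hypothesis:
  node-e: 0.07 × 0.025 = 0.00175
  node-d: 0.0625 × 0.055 = 0.0034375
  node-a: 0.11 × 0.21 = 0.0231
  node-c: 0.195 × 0.267 = 0.052065
  node-b: 0.085 × 0.075 = 0.006375
  node-f: 0.4775 × 0.12 = 0.0573
Normalizing constant = 0.1440275.
P(node-e | evidence) = 0.00175 / 0.1440275 ≈ 0.012.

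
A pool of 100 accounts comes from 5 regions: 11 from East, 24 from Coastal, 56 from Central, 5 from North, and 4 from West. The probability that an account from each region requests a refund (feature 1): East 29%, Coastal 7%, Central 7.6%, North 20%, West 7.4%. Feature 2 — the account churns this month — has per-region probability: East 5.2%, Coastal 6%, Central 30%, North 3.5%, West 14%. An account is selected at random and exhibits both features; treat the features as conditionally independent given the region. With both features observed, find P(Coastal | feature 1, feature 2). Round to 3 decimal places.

0.062

By Bayes' rule, posterior ∝ prior × likelihood:
  East: 0.11 × 0.29 × 0.052 = 0.0016588
  Coastal: 0.24 × 0.07 × 0.06 = 0.001008
  Central: 0.56 × 0.076 × 0.3 = 0.012768
  North: 0.05 × 0.2 × 0.035 = 0.00035
  West: 0.04 × 0.074 × 0.14 = 0.0004144
Total = 0.0161992.
P(Coastal | evidence) = 0.001008 / 0.0161992 ≈ 0.062.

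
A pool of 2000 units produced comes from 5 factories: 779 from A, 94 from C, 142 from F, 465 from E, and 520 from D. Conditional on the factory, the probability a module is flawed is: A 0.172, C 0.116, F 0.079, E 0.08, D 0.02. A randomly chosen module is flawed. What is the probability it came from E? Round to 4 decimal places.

0.1826

Compute prior × likelihood for every hypothesis:
  A: 0.3895 × 0.172 = 0.066994
  C: 0.047 × 0.116 = 0.005452
  F: 0.071 × 0.079 = 0.005609
  E: 0.2325 × 0.08 = 0.0186
  D: 0.26 × 0.02 = 0.0052
Sum = 0.101855.
P(E | evidence) = 0.0186 / 0.101855 ≈ 0.1826.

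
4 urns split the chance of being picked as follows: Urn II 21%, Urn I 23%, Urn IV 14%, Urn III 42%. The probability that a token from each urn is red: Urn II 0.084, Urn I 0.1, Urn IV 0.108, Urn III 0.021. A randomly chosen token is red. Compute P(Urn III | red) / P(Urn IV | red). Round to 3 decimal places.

0.583

Unnormalized posteriors (prior × likelihood):
  Urn II: 0.21 × 0.084 = 0.01764
  Urn I: 0.23 × 0.1 = 0.023
  Urn IV: 0.14 × 0.108 = 0.01512
  Urn III: 0.42 × 0.021 = 0.00882
Normalizing constant = 0.06458.
The ratio is 0.00882 / 0.01512 (the normalizer cancels) = 0.583.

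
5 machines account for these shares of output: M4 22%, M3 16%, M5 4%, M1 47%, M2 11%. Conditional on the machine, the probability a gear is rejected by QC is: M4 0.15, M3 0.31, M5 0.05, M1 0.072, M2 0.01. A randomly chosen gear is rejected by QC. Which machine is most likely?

M3

Compute prior × likelihood for every hypothesis:
  M4: 0.22 × 0.15 = 0.033
  M3: 0.16 × 0.31 = 0.0496
  M5: 0.04 × 0.05 = 0.002
  M1: 0.47 × 0.072 = 0.03384
  M2: 0.11 × 0.01 = 0.0011
Sum = 0.11954.
Largest term belongs to M3, so M3 is most probable.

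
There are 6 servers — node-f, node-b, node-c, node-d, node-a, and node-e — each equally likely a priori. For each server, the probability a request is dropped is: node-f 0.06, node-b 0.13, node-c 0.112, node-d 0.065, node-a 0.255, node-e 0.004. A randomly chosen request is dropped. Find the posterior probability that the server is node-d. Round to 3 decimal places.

Since the prior is uniform, the posterior is proportional to the likelihood:
  node-f: 0.06
  node-b: 0.13
  node-c: 0.112
  node-d: 0.065
  node-a: 0.255
  node-e: 0.004
Total = 0.626.
P(node-d | evidence) = 0.065 / 0.626 ≈ 0.104.

0.104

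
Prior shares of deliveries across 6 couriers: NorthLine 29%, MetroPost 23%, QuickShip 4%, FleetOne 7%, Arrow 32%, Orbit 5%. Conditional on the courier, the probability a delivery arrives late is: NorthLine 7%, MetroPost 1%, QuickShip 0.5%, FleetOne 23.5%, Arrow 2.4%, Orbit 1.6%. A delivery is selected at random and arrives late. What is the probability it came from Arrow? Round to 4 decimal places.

Prior × likelihood for each hypothesis:
  NorthLine: 0.29 × 0.07 = 0.0203
  MetroPost: 0.23 × 0.01 = 0.0023
  QuickShip: 0.04 × 0.005 = 0.0002
  FleetOne: 0.07 × 0.235 = 0.01645
  Arrow: 0.32 × 0.024 = 0.00768
  Orbit: 0.05 × 0.016 = 0.0008
Sum = 0.04773.
P(Arrow | evidence) = 0.00768 / 0.04773 ≈ 0.1609.

0.1609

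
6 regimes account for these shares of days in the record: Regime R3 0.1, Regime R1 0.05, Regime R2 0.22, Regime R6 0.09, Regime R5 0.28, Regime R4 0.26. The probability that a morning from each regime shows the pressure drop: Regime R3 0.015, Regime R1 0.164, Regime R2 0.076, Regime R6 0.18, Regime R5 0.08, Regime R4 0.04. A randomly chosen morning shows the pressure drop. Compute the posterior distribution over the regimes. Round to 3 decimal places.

Compute prior × likelihood for every hypothesis:
  Regime R3: 0.1 × 0.015 = 0.0015
  Regime R1: 0.05 × 0.164 = 0.0082
  Regime R2: 0.22 × 0.076 = 0.01672
  Regime R6: 0.09 × 0.18 = 0.0162
  Regime R5: 0.28 × 0.08 = 0.0224
  Regime R4: 0.26 × 0.04 = 0.0104
Normalizing constant = 0.07542.
P(Regime R3 | drop) = 0.0015/0.07542 ≈ 0.020
P(Regime R1 | drop) = 0.0082/0.07542 ≈ 0.109
P(Regime R2 | drop) = 0.01672/0.07542 ≈ 0.222
P(Regime R6 | drop) = 0.0162/0.07542 ≈ 0.215
P(Regime R5 | drop) = 0.0224/0.07542 ≈ 0.297
P(Regime R4 | drop) = 0.0104/0.07542 ≈ 0.138

Regime R3 0.020, Regime R1 0.109, Regime R2 0.222, Regime R6 0.215, Regime R5 0.297, Regime R4 0.138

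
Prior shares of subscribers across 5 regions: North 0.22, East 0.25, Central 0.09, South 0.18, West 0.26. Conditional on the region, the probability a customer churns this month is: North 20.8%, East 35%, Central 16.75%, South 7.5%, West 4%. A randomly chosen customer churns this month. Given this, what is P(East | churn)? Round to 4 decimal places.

Compute prior × likelihood for every hypothesis:
  North: 0.22 × 0.208 = 0.04576
  East: 0.25 × 0.35 = 0.0875
  Central: 0.09 × 0.1675 = 0.015075
  South: 0.18 × 0.075 = 0.0135
  West: 0.26 × 0.04 = 0.0104
Sum = 0.172235.
P(East | evidence) = 0.0875 / 0.172235 ≈ 0.5080.

0.5080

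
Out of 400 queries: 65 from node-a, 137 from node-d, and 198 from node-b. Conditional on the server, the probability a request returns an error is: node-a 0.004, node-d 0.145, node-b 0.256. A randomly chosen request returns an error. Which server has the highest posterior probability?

node-b

By Bayes' rule, posterior ∝ prior × likelihood:
  node-a: 0.1625 × 0.004 = 0.00065
  node-d: 0.3425 × 0.145 = 0.0496625
  node-b: 0.495 × 0.256 = 0.12672
Total = 0.1770325.
Largest term belongs to node-b, so node-b is most probable.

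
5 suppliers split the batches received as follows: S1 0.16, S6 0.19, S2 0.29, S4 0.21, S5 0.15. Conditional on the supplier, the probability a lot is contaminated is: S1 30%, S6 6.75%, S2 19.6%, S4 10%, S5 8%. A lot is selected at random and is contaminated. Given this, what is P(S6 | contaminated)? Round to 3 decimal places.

0.085

Compute prior × likelihood for every hypothesis:
  S1: 0.16 × 0.3 = 0.048
  S6: 0.19 × 0.0675 = 0.012825
  S2: 0.29 × 0.196 = 0.05684
  S4: 0.21 × 0.1 = 0.021
  S5: 0.15 × 0.08 = 0.012
Normalizing constant = 0.150665.
P(S6 | evidence) = 0.012825 / 0.150665 ≈ 0.085.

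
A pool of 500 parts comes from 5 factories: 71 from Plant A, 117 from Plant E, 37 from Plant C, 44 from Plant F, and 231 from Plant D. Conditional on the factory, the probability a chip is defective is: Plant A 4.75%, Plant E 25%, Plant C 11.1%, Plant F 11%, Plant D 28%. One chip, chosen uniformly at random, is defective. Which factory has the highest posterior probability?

Plant D

By Bayes' rule, posterior ∝ prior × likelihood:
  Plant A: 0.142 × 0.0475 = 0.006745
  Plant E: 0.234 × 0.25 = 0.0585
  Plant C: 0.074 × 0.111 = 0.008214
  Plant F: 0.088 × 0.11 = 0.00968
  Plant D: 0.462 × 0.28 = 0.12936
Normalizing constant = 0.212499.
Largest term belongs to Plant D, so Plant D is most probable.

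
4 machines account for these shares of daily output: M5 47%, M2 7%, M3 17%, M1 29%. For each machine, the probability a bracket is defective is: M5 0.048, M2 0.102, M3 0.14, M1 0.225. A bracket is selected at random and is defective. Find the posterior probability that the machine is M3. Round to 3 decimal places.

Compute prior × likelihood for every hypothesis:
  M5: 0.47 × 0.048 = 0.02256
  M2: 0.07 × 0.102 = 0.00714
  M3: 0.17 × 0.14 = 0.0238
  M1: 0.29 × 0.225 = 0.06525
Sum = 0.11875.
P(M3 | evidence) = 0.0238 / 0.11875 ≈ 0.200.

0.200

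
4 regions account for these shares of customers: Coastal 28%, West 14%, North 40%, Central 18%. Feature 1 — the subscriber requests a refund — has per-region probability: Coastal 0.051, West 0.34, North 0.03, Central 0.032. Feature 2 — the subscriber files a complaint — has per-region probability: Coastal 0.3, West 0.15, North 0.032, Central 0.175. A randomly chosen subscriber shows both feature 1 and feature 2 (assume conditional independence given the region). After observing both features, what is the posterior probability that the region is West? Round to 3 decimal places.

Prior × likelihood for each hypothesis:
  Coastal: 0.28 × 0.051 × 0.3 = 0.004284
  West: 0.14 × 0.34 × 0.15 = 0.00714
  North: 0.4 × 0.03 × 0.032 = 0.000384
  Central: 0.18 × 0.032 × 0.175 = 0.001008
Total = 0.012816.
P(West | evidence) = 0.00714 / 0.012816 ≈ 0.557.

0.557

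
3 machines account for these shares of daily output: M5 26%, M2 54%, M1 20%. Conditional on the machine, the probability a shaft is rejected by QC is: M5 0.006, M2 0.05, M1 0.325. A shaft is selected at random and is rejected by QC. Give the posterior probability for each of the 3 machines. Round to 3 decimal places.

Compute prior × likelihood for every hypothesis:
  M5: 0.26 × 0.006 = 0.00156
  M2: 0.54 × 0.05 = 0.027
  M1: 0.2 × 0.325 = 0.065
Normalizing constant = 0.09356.
P(M5 | rejected) = 0.00156/0.09356 ≈ 0.017
P(M2 | rejected) = 0.027/0.09356 ≈ 0.289
P(M1 | rejected) = 0.065/0.09356 ≈ 0.695

M5 0.017, M2 0.289, M1 0.695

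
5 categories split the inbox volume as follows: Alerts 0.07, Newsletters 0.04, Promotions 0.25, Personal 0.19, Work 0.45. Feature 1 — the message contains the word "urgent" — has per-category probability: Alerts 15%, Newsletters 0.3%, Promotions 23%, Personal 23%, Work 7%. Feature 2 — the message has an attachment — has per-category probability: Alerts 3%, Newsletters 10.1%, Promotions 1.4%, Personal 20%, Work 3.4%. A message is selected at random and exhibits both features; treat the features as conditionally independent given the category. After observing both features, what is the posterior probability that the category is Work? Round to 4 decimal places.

0.0979

Prior × likelihood for each hypothesis:
  Alerts: 0.07 × 0.15 × 0.03 = 0.000315
  Newsletters: 0.04 × 0.003 × 0.101 = 0.00001212
  Promotions: 0.25 × 0.23 × 0.014 = 0.000805
  Personal: 0.19 × 0.23 × 0.2 = 0.00874
  Work: 0.45 × 0.07 × 0.034 = 0.001071
Total = 0.01094312.
P(Work | evidence) = 0.001071 / 0.01094312 ≈ 0.0979.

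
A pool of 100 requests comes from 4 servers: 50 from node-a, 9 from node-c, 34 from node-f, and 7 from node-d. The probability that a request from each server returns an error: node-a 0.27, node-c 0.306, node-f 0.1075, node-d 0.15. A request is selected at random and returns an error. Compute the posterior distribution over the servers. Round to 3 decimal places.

Compute prior × likelihood for every hypothesis:
  node-a: 0.5 × 0.27 = 0.135
  node-c: 0.09 × 0.306 = 0.02754
  node-f: 0.34 × 0.1075 = 0.03655
  node-d: 0.07 × 0.15 = 0.0105
Normalizing constant = 0.20959.
P(node-a | error) = 0.135/0.20959 ≈ 0.644
P(node-c | error) = 0.02754/0.20959 ≈ 0.131
P(node-f | error) = 0.03655/0.20959 ≈ 0.174
P(node-d | error) = 0.0105/0.20959 ≈ 0.050

node-a 0.644, node-c 0.131, node-f 0.174, node-d 0.050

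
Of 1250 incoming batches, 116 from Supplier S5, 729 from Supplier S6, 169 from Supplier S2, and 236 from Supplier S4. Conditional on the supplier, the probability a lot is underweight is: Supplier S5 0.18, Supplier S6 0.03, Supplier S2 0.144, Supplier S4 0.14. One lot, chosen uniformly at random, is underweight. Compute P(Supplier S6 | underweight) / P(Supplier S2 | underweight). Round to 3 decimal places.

Unnormalized posteriors (prior × likelihood):
  Supplier S5: 0.0928 × 0.18 = 0.016704
  Supplier S6: 0.5832 × 0.03 = 0.017496
  Supplier S2: 0.1352 × 0.144 = 0.0194688
  Supplier S4: 0.1888 × 0.14 = 0.026432
Sum = 0.0801008.
The ratio is 0.017496 / 0.0194688 (the normalizer cancels) = 0.899.

0.899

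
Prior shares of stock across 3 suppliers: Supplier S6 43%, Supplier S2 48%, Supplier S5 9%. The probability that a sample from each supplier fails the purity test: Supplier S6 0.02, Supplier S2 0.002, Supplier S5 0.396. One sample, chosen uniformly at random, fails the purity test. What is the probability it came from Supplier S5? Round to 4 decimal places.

Compute prior × likelihood for every hypothesis:
  Supplier S6: 0.43 × 0.02 = 0.0086
  Supplier S2: 0.48 × 0.002 = 0.00096
  Supplier S5: 0.09 × 0.396 = 0.03564
Total = 0.0452.
P(Supplier S5 | evidence) = 0.03564 / 0.0452 ≈ 0.7885.

0.7885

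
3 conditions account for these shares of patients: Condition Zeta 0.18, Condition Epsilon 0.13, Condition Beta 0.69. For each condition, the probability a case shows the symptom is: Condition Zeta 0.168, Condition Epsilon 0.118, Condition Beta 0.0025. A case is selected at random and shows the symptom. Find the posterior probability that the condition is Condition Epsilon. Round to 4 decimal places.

Unnormalized posteriors (prior × likelihood):
  Condition Zeta: 0.18 × 0.168 = 0.03024
  Condition Epsilon: 0.13 × 0.118 = 0.01534
  Condition Beta: 0.69 × 0.0025 = 0.001725
Sum = 0.047305.
P(Condition Epsilon | evidence) = 0.01534 / 0.047305 ≈ 0.3243.

0.3243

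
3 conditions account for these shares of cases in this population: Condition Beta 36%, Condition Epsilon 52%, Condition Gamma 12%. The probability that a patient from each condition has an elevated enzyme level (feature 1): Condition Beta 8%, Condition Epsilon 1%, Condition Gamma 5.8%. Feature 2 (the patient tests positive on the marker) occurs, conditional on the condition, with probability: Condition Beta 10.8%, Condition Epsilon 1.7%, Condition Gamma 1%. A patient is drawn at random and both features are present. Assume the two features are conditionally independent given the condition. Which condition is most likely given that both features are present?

Condition Beta

Compute prior × likelihood for every hypothesis:
  Condition Beta: 0.36 × 0.08 × 0.108 = 0.0031104
  Condition Epsilon: 0.52 × 0.01 × 0.017 = 0.0000884
  Condition Gamma: 0.12 × 0.058 × 0.01 = 0.0000696
Total = 0.0032684.
Largest term belongs to Condition Beta, so Condition Beta is most probable.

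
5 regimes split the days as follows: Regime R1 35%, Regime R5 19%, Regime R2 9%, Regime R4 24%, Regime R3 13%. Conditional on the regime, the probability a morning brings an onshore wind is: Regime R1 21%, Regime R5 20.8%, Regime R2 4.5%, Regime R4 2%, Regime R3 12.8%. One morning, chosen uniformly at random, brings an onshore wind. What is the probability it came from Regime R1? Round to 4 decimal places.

Compute prior × likelihood for every hypothesis:
  Regime R1: 0.35 × 0.21 = 0.0735
  Regime R5: 0.19 × 0.208 = 0.03952
  Regime R2: 0.09 × 0.045 = 0.00405
  Regime R4: 0.24 × 0.02 = 0.0048
  Regime R3: 0.13 × 0.128 = 0.01664
Sum = 0.13851.
P(Regime R1 | evidence) = 0.0735 / 0.13851 ≈ 0.5306.

0.5306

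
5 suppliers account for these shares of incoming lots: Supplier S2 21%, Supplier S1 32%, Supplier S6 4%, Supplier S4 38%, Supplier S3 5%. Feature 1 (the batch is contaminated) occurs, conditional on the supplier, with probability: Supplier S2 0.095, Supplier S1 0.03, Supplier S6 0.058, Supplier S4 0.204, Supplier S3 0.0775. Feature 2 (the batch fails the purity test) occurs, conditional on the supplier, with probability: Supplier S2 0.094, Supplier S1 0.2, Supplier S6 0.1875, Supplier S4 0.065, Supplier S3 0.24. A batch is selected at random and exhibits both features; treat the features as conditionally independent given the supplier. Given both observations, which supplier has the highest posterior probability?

Supplier S4

By Bayes' rule, posterior ∝ prior × likelihood:
  Supplier S2: 0.21 × 0.095 × 0.094 = 0.0018753
  Supplier S1: 0.32 × 0.03 × 0.2 = 0.00192
  Supplier S6: 0.04 × 0.058 × 0.1875 = 0.000435
  Supplier S4: 0.38 × 0.204 × 0.065 = 0.0050388
  Supplier S3: 0.05 × 0.0775 × 0.24 = 0.00093
Normalizing constant = 0.0101991.
Largest term belongs to Supplier S4, so Supplier S4 is most probable.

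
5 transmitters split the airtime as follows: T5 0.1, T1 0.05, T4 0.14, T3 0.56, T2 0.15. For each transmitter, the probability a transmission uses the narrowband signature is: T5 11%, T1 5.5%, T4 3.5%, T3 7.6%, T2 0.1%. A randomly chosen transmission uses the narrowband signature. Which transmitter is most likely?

T3

Unnormalized posteriors (prior × likelihood):
  T5: 0.1 × 0.11 = 0.011
  T1: 0.05 × 0.055 = 0.00275
  T4: 0.14 × 0.035 = 0.0049
  T3: 0.56 × 0.076 = 0.04256
  T2: 0.15 × 0.001 = 0.00015
Total = 0.06136.
Largest term belongs to T3, so T3 is most probable.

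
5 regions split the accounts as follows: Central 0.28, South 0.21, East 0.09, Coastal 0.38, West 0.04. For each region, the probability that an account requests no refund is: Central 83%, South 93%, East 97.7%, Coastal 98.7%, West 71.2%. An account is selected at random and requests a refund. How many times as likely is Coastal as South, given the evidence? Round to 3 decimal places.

0.336

Taking complements, P(refund | each) = Central 0.17, South 0.07, East 0.023, Coastal 0.013, West 0.288.
Compute prior × likelihood for every hypothesis:
  Central: 0.28 × 0.17 = 0.0476
  South: 0.21 × 0.07 = 0.0147
  East: 0.09 × 0.023 = 0.00207
  Coastal: 0.38 × 0.013 = 0.00494
  West: 0.04 × 0.288 = 0.01152
Sum = 0.08083.
The ratio is 0.00494 / 0.0147 (the normalizer cancels) = 0.336.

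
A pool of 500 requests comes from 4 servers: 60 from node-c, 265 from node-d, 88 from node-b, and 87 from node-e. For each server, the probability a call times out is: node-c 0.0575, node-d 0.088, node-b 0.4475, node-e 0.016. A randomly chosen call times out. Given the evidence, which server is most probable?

By Bayes' rule, posterior ∝ prior × likelihood:
  node-c: 0.12 × 0.0575 = 0.0069
  node-d: 0.53 × 0.088 = 0.04664
  node-b: 0.176 × 0.4475 = 0.07876
  node-e: 0.174 × 0.016 = 0.002784
Normalizing constant = 0.135084.
Largest term belongs to node-b, so node-b is most probable.

node-b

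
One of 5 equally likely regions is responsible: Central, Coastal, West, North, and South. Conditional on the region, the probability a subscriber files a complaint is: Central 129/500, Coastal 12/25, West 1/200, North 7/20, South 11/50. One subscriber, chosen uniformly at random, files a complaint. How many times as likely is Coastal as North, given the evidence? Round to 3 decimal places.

Since the prior is uniform, the posterior is proportional to the likelihood:
  Central: 0.258
  Coastal: 0.48
  West: 0.005
  North: 0.35
  South: 0.22
Sum = 1.313.
The ratio is 0.48 / 0.35 (the normalizer cancels) = 1.371.

1.371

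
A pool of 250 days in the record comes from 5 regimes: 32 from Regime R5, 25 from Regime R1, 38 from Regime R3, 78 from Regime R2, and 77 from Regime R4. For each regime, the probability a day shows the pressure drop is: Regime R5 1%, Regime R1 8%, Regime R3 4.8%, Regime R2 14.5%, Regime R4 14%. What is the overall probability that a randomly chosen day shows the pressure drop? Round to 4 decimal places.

0.1049

Prior × likelihood for each hypothesis:
  Regime R5: 0.128 × 0.01 = 0.00128
  Regime R1: 0.1 × 0.08 = 0.008
  Regime R3: 0.152 × 0.048 = 0.007296
  Regime R2: 0.312 × 0.145 = 0.04524
  Regime R4: 0.308 × 0.14 = 0.04312
P(drop) = 0.00128 + 0.008 + 0.007296 + 0.04524 + 0.04312 = 0.104936 → 0.1049.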